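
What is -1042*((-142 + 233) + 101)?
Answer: -200064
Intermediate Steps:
-1042*((-142 + 233) + 101) = -1042*(91 + 101) = -1042*192 = -200064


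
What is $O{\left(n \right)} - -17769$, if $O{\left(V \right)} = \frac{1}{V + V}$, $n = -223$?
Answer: $\frac{7924973}{446} \approx 17769.0$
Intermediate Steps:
$O{\left(V \right)} = \frac{1}{2 V}$
$O{\left(n \right)} - -17769 = \frac{1}{2 \left(-223\right)} - -17769 = \frac{1}{2} \left(- \frac{1}{223}\right) + 17769 = - \frac{1}{446} + 17769 = \frac{7924973}{446}$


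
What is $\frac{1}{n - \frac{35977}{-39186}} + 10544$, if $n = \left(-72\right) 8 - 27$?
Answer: $\frac{248766461278}{23593181} \approx 10544.0$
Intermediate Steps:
$n = -603$ ($n = -576 - 27 = -603$)
$\frac{1}{n - \frac{35977}{-39186}} + 10544 = \frac{1}{-603 - \frac{35977}{-39186}} + 10544 = \frac{1}{-603 - - \frac{35977}{39186}} + 10544 = \frac{1}{-603 + \frac{35977}{39186}} + 10544 = \frac{1}{- \frac{23593181}{39186}} + 10544 = - \frac{39186}{23593181} + 10544 = \frac{248766461278}{23593181}$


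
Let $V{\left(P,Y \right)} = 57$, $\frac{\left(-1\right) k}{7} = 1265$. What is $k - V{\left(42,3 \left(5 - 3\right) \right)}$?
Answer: $-8912$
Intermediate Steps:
$k = -8855$ ($k = \left(-7\right) 1265 = -8855$)
$k - V{\left(42,3 \left(5 - 3\right) \right)} = -8855 - 57 = -8912$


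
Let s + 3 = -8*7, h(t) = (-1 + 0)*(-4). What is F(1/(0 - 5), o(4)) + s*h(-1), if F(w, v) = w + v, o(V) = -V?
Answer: -1201/5 ≈ -240.20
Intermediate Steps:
h(t) = 4 (h(t) = -1*(-4) = 4)
s = -59 (s = -3 - 8*7 = -3 - 56 = -59)
F(w, v) = v + w
F(1/(0 - 5), o(4)) + s*h(-1) = (-1*4 + 1/(0 - 5)) - 59*4 = (-4 + 1/(-5)) - 236 = (-4 - ⅕) - 236 = -21/5 - 236 = -1201/5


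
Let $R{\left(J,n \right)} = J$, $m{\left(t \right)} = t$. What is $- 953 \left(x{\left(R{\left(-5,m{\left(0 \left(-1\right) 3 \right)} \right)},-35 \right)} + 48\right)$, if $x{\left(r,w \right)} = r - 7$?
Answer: $-34308$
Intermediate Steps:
$x{\left(r,w \right)} = -7 + r$ ($x{\left(r,w \right)} = r - 7 = -7 + r$)
$- 953 \left(x{\left(R{\left(-5,m{\left(0 \left(-1\right) 3 \right)} \right)},-35 \right)} + 48\right) = - 953 \left(\left(-7 - 5\right) + 48\right) = - 953 \left(-12 + 48\right) = \left(-953\right) 36 = -34308$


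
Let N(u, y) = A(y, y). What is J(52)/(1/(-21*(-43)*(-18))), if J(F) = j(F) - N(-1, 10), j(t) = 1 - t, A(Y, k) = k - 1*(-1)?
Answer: 1007748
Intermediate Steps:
A(Y, k) = 1 + k (A(Y, k) = k + 1 = 1 + k)
N(u, y) = 1 + y
J(F) = -10 - F (J(F) = (1 - F) - (1 + 10) = (1 - F) - 1*11 = (1 - F) - 11 = -10 - F)
J(52)/(1/(-21*(-43)*(-18))) = (-10 - 1*52)/(1/(-21*(-43)*(-18))) = (-10 - 52)/(1/(903*(-18))) = -62/(1/(-16254)) = -62/(-1/16254) = -62*(-16254) = 1007748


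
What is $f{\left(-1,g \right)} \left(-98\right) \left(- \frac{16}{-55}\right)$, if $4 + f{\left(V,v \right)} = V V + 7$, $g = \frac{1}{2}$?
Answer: $- \frac{6272}{55} \approx -114.04$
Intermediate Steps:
$g = \frac{1}{2} \approx 0.5$
$f{\left(V,v \right)} = 3 + V^{2}$ ($f{\left(V,v \right)} = -4 + \left(V V + 7\right) = -4 + \left(V^{2} + 7\right) = -4 + \left(7 + V^{2}\right) = 3 + V^{2}$)
$f{\left(-1,g \right)} \left(-98\right) \left(- \frac{16}{-55}\right) = \left(3 + \left(-1\right)^{2}\right) \left(-98\right) \left(- \frac{16}{-55}\right) = \left(3 + 1\right) \left(-98\right) \left(\left(-16\right) \left(- \frac{1}{55}\right)\right) = 4 \left(-98\right) \frac{16}{55} = \left(-392\right) \frac{16}{55} = - \frac{6272}{55}$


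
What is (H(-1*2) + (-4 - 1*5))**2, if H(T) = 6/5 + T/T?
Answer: 1156/25 ≈ 46.240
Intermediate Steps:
H(T) = 11/5 (H(T) = 6*(1/5) + 1 = 6/5 + 1 = 11/5)
(H(-1*2) + (-4 - 1*5))**2 = (11/5 + (-4 - 1*5))**2 = (11/5 + (-4 - 5))**2 = (11/5 - 9)**2 = (-34/5)**2 = 1156/25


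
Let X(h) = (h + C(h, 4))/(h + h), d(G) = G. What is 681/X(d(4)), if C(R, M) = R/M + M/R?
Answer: 908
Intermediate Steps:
C(R, M) = M/R + R/M
X(h) = (4/h + 5*h/4)/(2*h) (X(h) = (h + (4/h + h/4))/(h + h) = (h + (4/h + h*(¼)))/((2*h)) = (h + (4/h + h/4))*(1/(2*h)) = (4/h + 5*h/4)*(1/(2*h)) = (4/h + 5*h/4)/(2*h))
681/X(d(4)) = 681/(5/8 + 2/4²) = 681/(5/8 + 2*(1/16)) = 681/(5/8 + ⅛) = 681/(¾) = 681*(4/3) = 908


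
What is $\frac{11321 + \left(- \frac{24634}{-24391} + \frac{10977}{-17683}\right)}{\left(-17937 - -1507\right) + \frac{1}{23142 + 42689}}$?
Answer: $- \frac{107150566410800756}{155500687580883479} \approx -0.68907$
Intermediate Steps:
$\frac{11321 + \left(- \frac{24634}{-24391} + \frac{10977}{-17683}\right)}{\left(-17937 - -1507\right) + \frac{1}{23142 + 42689}} = \frac{11321 + \left(\left(-24634\right) \left(- \frac{1}{24391}\right) + 10977 \left(- \frac{1}{17683}\right)\right)}{\left(-17937 + 1507\right) + \frac{1}{65831}} = \frac{11321 + \left(\frac{24634}{24391} - \frac{10977}{17683}\right)}{-16430 + \frac{1}{65831}} = \frac{11321 + \frac{167863015}{431306053}}{- \frac{1081603329}{65831}} = \frac{4882983689028}{431306053} \left(- \frac{65831}{1081603329}\right) = - \frac{107150566410800756}{155500687580883479}$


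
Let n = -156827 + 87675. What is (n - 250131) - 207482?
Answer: -526765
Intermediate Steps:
n = -69152
(n - 250131) - 207482 = (-69152 - 250131) - 207482 = -319283 - 207482 = -526765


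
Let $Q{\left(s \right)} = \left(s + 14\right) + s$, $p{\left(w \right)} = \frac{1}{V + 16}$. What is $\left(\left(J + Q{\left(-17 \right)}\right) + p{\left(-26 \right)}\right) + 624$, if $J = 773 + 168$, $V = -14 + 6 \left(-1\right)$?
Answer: $\frac{6179}{4} \approx 1544.8$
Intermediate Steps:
$V = -20$ ($V = -14 - 6 = -20$)
$p{\left(w \right)} = - \frac{1}{4}$ ($p{\left(w \right)} = \frac{1}{-20 + 16} = \frac{1}{-4} = - \frac{1}{4}$)
$Q{\left(s \right)} = 14 + 2 s$ ($Q{\left(s \right)} = \left(14 + s\right) + s = 14 + 2 s$)
$J = 941$
$\left(\left(J + Q{\left(-17 \right)}\right) + p{\left(-26 \right)}\right) + 624 = \left(\left(941 + \left(14 + 2 \left(-17\right)\right)\right) - \frac{1}{4}\right) + 624 = \left(\left(941 + \left(14 - 34\right)\right) - \frac{1}{4}\right) + 624 = \left(\left(941 - 20\right) - \frac{1}{4}\right) + 624 = \left(921 - \frac{1}{4}\right) + 624 = \frac{3683}{4} + 624 = \frac{6179}{4}$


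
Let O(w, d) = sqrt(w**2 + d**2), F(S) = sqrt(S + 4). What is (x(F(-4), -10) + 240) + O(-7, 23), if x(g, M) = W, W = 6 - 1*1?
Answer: 245 + 17*sqrt(2) ≈ 269.04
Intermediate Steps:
W = 5 (W = 6 - 1 = 5)
F(S) = sqrt(4 + S)
x(g, M) = 5
O(w, d) = sqrt(d**2 + w**2)
(x(F(-4), -10) + 240) + O(-7, 23) = (5 + 240) + sqrt(23**2 + (-7)**2) = 245 + sqrt(529 + 49) = 245 + sqrt(578) = 245 + 17*sqrt(2)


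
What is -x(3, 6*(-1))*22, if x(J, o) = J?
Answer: -66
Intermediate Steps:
-x(3, 6*(-1))*22 = -1*3*22 = -3*22 = -66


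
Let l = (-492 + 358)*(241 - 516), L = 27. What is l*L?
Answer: 994950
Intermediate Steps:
l = 36850 (l = -134*(-275) = 36850)
l*L = 36850*27 = 994950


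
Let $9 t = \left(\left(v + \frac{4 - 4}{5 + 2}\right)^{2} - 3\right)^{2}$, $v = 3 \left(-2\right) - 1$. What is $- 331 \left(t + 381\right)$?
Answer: $- \frac{1835395}{9} \approx -2.0393 \cdot 10^{5}$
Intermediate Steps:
$v = -7$ ($v = -6 - 1 = -7$)
$t = \frac{2116}{9}$ ($t = \frac{\left(\left(-7 + \frac{4 - 4}{5 + 2}\right)^{2} - 3\right)^{2}}{9} = \frac{\left(\left(-7 + \frac{0}{7}\right)^{2} - 3\right)^{2}}{9} = \frac{\left(\left(-7 + 0 \cdot \frac{1}{7}\right)^{2} - 3\right)^{2}}{9} = \frac{\left(\left(-7 + 0\right)^{2} - 3\right)^{2}}{9} = \frac{\left(\left(-7\right)^{2} - 3\right)^{2}}{9} = \frac{\left(49 - 3\right)^{2}}{9} = \frac{46^{2}}{9} = \frac{1}{9} \cdot 2116 = \frac{2116}{9} \approx 235.11$)
$- 331 \left(t + 381\right) = - 331 \left(\frac{2116}{9} + 381\right) = \left(-331\right) \frac{5545}{9} = - \frac{1835395}{9}$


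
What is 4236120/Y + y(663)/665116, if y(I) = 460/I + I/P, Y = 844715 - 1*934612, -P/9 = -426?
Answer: -795772203451749463/16887513987340776 ≈ -47.122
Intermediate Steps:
P = 3834 (P = -9*(-426) = 3834)
Y = -89897 (Y = 844715 - 934612 = -89897)
y(I) = 460/I + I/3834
4236120/Y + y(663)/665116 = 4236120/(-89897) + (460/663 + (1/3834)*663)/665116 = 4236120*(-1/89897) + (460*(1/663) + 221/1278)*(1/665116) = -4236120/89897 + (460/663 + 221/1278)*(1/665116) = -4236120/89897 + (244801/282438)*(1/665116) = -4236120/89897 + 244801/187854032808 = -795772203451749463/16887513987340776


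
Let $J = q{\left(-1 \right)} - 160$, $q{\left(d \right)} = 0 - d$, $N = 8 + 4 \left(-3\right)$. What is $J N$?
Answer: $636$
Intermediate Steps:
$N = -4$ ($N = 8 - 12 = -4$)
$q{\left(d \right)} = - d$
$J = -159$ ($J = \left(-1\right) \left(-1\right) - 160 = 1 - 160 = -159$)
$J N = \left(-159\right) \left(-4\right) = 636$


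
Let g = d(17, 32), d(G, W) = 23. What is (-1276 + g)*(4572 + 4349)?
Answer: -11178013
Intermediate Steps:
g = 23
(-1276 + g)*(4572 + 4349) = (-1276 + 23)*(4572 + 4349) = -1253*8921 = -11178013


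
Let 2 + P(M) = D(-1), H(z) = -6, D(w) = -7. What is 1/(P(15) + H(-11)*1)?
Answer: -1/15 ≈ -0.066667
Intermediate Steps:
P(M) = -9 (P(M) = -2 - 7 = -9)
1/(P(15) + H(-11)*1) = 1/(-9 - 6*1) = 1/(-9 - 6) = 1/(-15) = -1/15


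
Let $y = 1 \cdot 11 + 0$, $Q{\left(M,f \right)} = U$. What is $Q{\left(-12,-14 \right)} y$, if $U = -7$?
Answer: $-77$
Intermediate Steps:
$Q{\left(M,f \right)} = -7$
$y = 11$ ($y = 11 + 0 = 11$)
$Q{\left(-12,-14 \right)} y = \left(-7\right) 11 = -77$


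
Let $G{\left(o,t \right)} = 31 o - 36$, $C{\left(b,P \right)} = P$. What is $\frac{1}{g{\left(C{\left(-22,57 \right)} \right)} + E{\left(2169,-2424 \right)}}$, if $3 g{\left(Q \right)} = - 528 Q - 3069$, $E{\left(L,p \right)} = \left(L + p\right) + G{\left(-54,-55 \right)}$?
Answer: $- \frac{1}{13020} \approx -7.6805 \cdot 10^{-5}$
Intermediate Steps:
$G{\left(o,t \right)} = -36 + 31 o$
$E{\left(L,p \right)} = -1710 + L + p$ ($E{\left(L,p \right)} = \left(L + p\right) + \left(-36 + 31 \left(-54\right)\right) = \left(L + p\right) - 1710 = -1710 + L + p$)
$g{\left(Q \right)} = -1023 - 176 Q$ ($g{\left(Q \right)} = \frac{- 528 Q - 3069}{3} = \frac{-3069 - 528 Q}{3} = -1023 - 176 Q$)
$\frac{1}{g{\left(C{\left(-22,57 \right)} \right)} + E{\left(2169,-2424 \right)}} = \frac{1}{\left(-1023 - 10032\right) - 1965} = \frac{1}{-11055 - 1965} = \frac{1}{-13020} = - \frac{1}{13020}$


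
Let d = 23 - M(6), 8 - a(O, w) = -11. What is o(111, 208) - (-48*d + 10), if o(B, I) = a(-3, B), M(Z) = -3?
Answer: 1257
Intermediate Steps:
a(O, w) = 19 (a(O, w) = 8 - 1*(-11) = 8 + 11 = 19)
o(B, I) = 19
d = 26 (d = 23 - 1*(-3) = 23 + 3 = 26)
o(111, 208) - (-48*d + 10) = 19 - (-48*26 + 10) = 19 - (-1248 + 10) = 19 - 1*(-1238) = 19 + 1238 = 1257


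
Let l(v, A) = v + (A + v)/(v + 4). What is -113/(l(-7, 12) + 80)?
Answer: -339/214 ≈ -1.5841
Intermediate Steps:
l(v, A) = v + (A + v)/(4 + v)
-113/(l(-7, 12) + 80) = -113/((12 + (-7)**2 + 5*(-7))/(4 - 7) + 80) = -113/((12 + 49 - 35)/(-3) + 80) = -113/(-1/3*26 + 80) = -113/(-26/3 + 80) = -113/(214/3) = (3/214)*(-113) = -339/214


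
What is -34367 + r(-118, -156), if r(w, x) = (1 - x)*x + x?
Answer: -59015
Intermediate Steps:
r(w, x) = x + x*(1 - x) (r(w, x) = x*(1 - x) + x = x + x*(1 - x))
-34367 + r(-118, -156) = -34367 - 156*(2 - 1*(-156)) = -34367 - 156*(2 + 156) = -34367 - 156*158 = -34367 - 24648 = -59015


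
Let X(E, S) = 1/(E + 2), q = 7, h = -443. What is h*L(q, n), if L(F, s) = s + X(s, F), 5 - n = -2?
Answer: -28352/9 ≈ -3150.2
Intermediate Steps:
n = 7 (n = 5 - 1*(-2) = 5 + 2 = 7)
X(E, S) = 1/(2 + E)
L(F, s) = s + 1/(2 + s)
h*L(q, n) = -443*(1 + 7*(2 + 7))/(2 + 7) = -443*(1 + 7*9)/9 = -443*(1 + 63)/9 = -443*64/9 = -28352/9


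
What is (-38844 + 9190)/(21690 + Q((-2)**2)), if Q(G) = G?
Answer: -14827/10847 ≈ -1.3669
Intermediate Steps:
(-38844 + 9190)/(21690 + Q((-2)**2)) = (-38844 + 9190)/(21690 + (-2)**2) = -29654/(21690 + 4) = -29654/21694 = -29654*1/21694 = -14827/10847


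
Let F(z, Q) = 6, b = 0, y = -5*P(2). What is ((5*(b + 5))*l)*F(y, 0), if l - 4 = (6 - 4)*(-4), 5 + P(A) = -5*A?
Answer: -600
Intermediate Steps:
P(A) = -5 - 5*A
y = 75 (y = -5*(-5 - 5*2) = -5*(-5 - 10) = -5*(-15) = 75)
l = -4 (l = 4 + (6 - 4)*(-4) = 4 + 2*(-4) = 4 - 8 = -4)
((5*(b + 5))*l)*F(y, 0) = ((5*(0 + 5))*(-4))*6 = ((5*5)*(-4))*6 = (25*(-4))*6 = -100*6 = -600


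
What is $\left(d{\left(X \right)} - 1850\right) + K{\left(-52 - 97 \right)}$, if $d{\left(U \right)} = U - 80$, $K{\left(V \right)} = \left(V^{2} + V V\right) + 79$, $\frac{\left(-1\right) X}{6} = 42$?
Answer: $42299$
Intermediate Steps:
$X = -252$ ($X = \left(-6\right) 42 = -252$)
$K{\left(V \right)} = 79 + 2 V^{2}$ ($K{\left(V \right)} = \left(V^{2} + V^{2}\right) + 79 = 2 V^{2} + 79 = 79 + 2 V^{2}$)
$d{\left(U \right)} = -80 + U$ ($d{\left(U \right)} = U - 80 = -80 + U$)
$\left(d{\left(X \right)} - 1850\right) + K{\left(-52 - 97 \right)} = \left(\left(-80 - 252\right) - 1850\right) + \left(79 + 2 \left(-52 - 97\right)^{2}\right) = \left(-332 - 1850\right) + \left(79 + 2 \left(-52 - 97\right)^{2}\right) = -2182 + \left(79 + 2 \left(-149\right)^{2}\right) = -2182 + \left(79 + 2 \cdot 22201\right) = -2182 + \left(79 + 44402\right) = -2182 + 44481 = 42299$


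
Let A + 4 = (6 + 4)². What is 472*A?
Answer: 45312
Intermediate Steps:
A = 96 (A = -4 + (6 + 4)² = -4 + 10² = -4 + 100 = 96)
472*A = 472*96 = 45312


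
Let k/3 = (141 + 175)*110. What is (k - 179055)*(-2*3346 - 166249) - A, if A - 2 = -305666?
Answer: 12931968939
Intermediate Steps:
k = 104280 (k = 3*((141 + 175)*110) = 3*(316*110) = 3*34760 = 104280)
A = -305664 (A = 2 - 305666 = -305664)
(k - 179055)*(-2*3346 - 166249) - A = (104280 - 179055)*(-2*3346 - 166249) - 1*(-305664) = -74775*(-6692 - 166249) + 305664 = -74775*(-172941) + 305664 = 12931663275 + 305664 = 12931968939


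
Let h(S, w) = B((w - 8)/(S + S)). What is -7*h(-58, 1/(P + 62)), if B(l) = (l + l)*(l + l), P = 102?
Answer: -12031047/90478144 ≈ -0.13297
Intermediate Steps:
B(l) = 4*l**2 (B(l) = (2*l)*(2*l) = 4*l**2)
h(S, w) = (-8 + w)**2/S**2 (h(S, w) = 4*((w - 8)/(S + S))**2 = 4*((-8 + w)/((2*S)))**2 = 4*((-8 + w)*(1/(2*S)))**2 = 4*((-8 + w)/(2*S))**2 = 4*((-8 + w)**2/(4*S**2)) = (-8 + w)**2/S**2)
-7*h(-58, 1/(P + 62)) = -7*(-8 + 1/(102 + 62))**2/(-58)**2 = -7*(-8 + 1/164)**2/3364 = -7*(-1311/164)**2/3364 = -7*1718721/(3364*26896) = -7*1718721/90478144 = -12031047/90478144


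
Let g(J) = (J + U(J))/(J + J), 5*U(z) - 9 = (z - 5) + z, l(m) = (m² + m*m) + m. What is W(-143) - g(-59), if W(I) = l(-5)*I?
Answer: -3797059/590 ≈ -6435.7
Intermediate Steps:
l(m) = m + 2*m² (l(m) = (m² + m²) + m = 2*m² + m = m + 2*m²)
U(z) = ⅘ + 2*z/5 (U(z) = 9/5 + ((z - 5) + z)/5 = 9/5 + ((-5 + z) + z)/5 = 9/5 + (-5 + 2*z)/5 = 9/5 + (-1 + 2*z/5) = ⅘ + 2*z/5)
W(I) = 45*I (W(I) = (-5*(1 + 2*(-5)))*I = (-5*(1 - 10))*I = (-5*(-9))*I = 45*I)
g(J) = (⅘ + 7*J/5)/(2*J) (g(J) = (J + (⅘ + 2*J/5))/(J + J) = (⅘ + 7*J/5)/((2*J)) = (⅘ + 7*J/5)*(1/(2*J)) = (⅘ + 7*J/5)/(2*J))
W(-143) - g(-59) = 45*(-143) - (4 + 7*(-59))/(10*(-59)) = -6435 - (-1)*(4 - 413)/(10*59) = -6435 - (-1)*(-409)/(10*59) = -6435 - 1*409/590 = -6435 - 409/590 = -3797059/590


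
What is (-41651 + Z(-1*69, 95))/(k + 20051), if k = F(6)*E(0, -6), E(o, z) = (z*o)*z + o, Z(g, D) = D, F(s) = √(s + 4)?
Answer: -41556/20051 ≈ -2.0725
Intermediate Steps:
F(s) = √(4 + s)
E(o, z) = o + o*z² (E(o, z) = (o*z)*z + o = o*z² + o = o + o*z²)
k = 0 (k = √(4 + 6)*(0*(1 + (-6)²)) = √10*(0*(1 + 36)) = √10*(0*37) = √10*0 = 0)
(-41651 + Z(-1*69, 95))/(k + 20051) = (-41651 + 95)/(0 + 20051) = -41556/20051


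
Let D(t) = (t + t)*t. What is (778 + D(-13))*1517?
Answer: 1692972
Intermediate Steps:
D(t) = 2*t² (D(t) = (2*t)*t = 2*t²)
(778 + D(-13))*1517 = (778 + 2*(-13)²)*1517 = (778 + 2*169)*1517 = (778 + 338)*1517 = 1116*1517 = 1692972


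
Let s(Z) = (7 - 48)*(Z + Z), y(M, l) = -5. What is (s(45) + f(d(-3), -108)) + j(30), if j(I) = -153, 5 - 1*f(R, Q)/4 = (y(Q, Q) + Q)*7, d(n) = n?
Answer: -659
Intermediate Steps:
s(Z) = -82*Z
f(R, Q) = 160 - 28*Q (f(R, Q) = 20 - 4*(-5 + Q)*7 = 20 - 4*(-35 + 7*Q) = 20 + (140 - 28*Q) = 160 - 28*Q)
(s(45) + f(d(-3), -108)) + j(30) = (-82*45 + (160 - 28*(-108))) - 153 = (-3690 + (160 + 3024)) - 153 = (-3690 + 3184) - 153 = -506 - 153 = -659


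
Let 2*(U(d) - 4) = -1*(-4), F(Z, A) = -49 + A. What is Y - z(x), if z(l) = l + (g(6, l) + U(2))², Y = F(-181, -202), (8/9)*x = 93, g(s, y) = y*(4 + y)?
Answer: -529602597809/4096 ≈ -1.2930e+8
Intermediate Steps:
U(d) = 6 (U(d) = 4 + (-1*(-4))/2 = 4 + (½)*4 = 4 + 2 = 6)
x = 837/8 (x = (9/8)*93 = 837/8 ≈ 104.63)
Y = -251 (Y = -49 - 202 = -251)
z(l) = l + (6 + l*(4 + l))² (z(l) = l + (l*(4 + l) + 6)² = l + (6 + l*(4 + l))²)
Y - z(x) = -251 - (837/8 + (6 + 837*(4 + 837/8)/8)²) = -251 - (837/8 + (6 + (837/8)*(869/8))²) = -251 - (837/8 + (6 + 727353/64)²) = -251 - (837/8 + (727737/64)²) = -251 - (837/8 + 529601141169/4096) = -251 - 1*529601569713/4096 = -251 - 529601569713/4096 = -529602597809/4096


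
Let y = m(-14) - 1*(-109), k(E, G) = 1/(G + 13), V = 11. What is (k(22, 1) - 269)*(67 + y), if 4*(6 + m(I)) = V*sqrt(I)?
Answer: -320025/7 - 41415*I*sqrt(14)/56 ≈ -45718.0 - 2767.2*I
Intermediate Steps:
m(I) = -6 + 11*sqrt(I)/4 (m(I) = -6 + (11*sqrt(I))/4 = -6 + 11*sqrt(I)/4)
k(E, G) = 1/(13 + G)
y = 103 + 11*I*sqrt(14)/4 (y = (-6 + 11*sqrt(-14)/4) - 1*(-109) = (-6 + 11*(I*sqrt(14))/4) + 109 = (-6 + 11*I*sqrt(14)/4) + 109 = 103 + 11*I*sqrt(14)/4 ≈ 103.0 + 10.29*I)
(k(22, 1) - 269)*(67 + y) = (1/(13 + 1) - 269)*(67 + (103 + 11*I*sqrt(14)/4)) = (1/14 - 269)*(170 + 11*I*sqrt(14)/4) = -3765*(170 + 11*I*sqrt(14)/4)/14 = -320025/7 - 41415*I*sqrt(14)/56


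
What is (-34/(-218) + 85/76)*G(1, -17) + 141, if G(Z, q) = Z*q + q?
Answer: 404553/4142 ≈ 97.671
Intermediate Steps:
G(Z, q) = q + Z*q
(-34/(-218) + 85/76)*G(1, -17) + 141 = (-34/(-218) + 85/76)*(-17*(1 + 1)) + 141 = (-34*(-1/218) + 85*(1/76))*(-17*2) + 141 = (17/109 + 85/76)*(-34) + 141 = (10557/8284)*(-34) + 141 = -179469/4142 + 141 = 404553/4142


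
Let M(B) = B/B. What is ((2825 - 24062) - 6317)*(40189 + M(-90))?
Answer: -1107395260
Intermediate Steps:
M(B) = 1
((2825 - 24062) - 6317)*(40189 + M(-90)) = ((2825 - 24062) - 6317)*(40189 + 1) = (-21237 - 6317)*40190 = -27554*40190 = -1107395260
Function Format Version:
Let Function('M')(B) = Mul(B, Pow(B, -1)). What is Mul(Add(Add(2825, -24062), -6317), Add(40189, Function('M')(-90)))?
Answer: -1107395260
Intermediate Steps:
Function('M')(B) = 1
Mul(Add(Add(2825, -24062), -6317), Add(40189, Function('M')(-90))) = Mul(Add(Add(2825, -24062), -6317), Add(40189, 1)) = Mul(Add(-21237, -6317), 40190) = Mul(-27554, 40190) = -1107395260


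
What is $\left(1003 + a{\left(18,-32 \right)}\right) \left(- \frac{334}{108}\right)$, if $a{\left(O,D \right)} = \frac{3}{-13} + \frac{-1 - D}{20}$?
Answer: $- \frac{14535847}{4680} \approx -3105.9$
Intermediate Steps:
$a{\left(O,D \right)} = - \frac{73}{260} - \frac{D}{20}$ ($a{\left(O,D \right)} = 3 \left(- \frac{1}{13}\right) + \left(-1 - D\right) \frac{1}{20} = - \frac{3}{13} - \left(\frac{1}{20} + \frac{D}{20}\right) = - \frac{73}{260} - \frac{D}{20}$)
$\left(1003 + a{\left(18,-32 \right)}\right) \left(- \frac{334}{108}\right) = \left(1003 - - \frac{343}{260}\right) \left(- \frac{334}{108}\right) = \left(1003 + \left(- \frac{73}{260} + \frac{8}{5}\right)\right) \left(\left(-334\right) \frac{1}{108}\right) = \left(1003 + \frac{343}{260}\right) \left(- \frac{167}{54}\right) = \frac{261123}{260} \left(- \frac{167}{54}\right) = - \frac{14535847}{4680}$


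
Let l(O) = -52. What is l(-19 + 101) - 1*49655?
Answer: -49707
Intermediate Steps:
l(-19 + 101) - 1*49655 = -52 - 1*49655 = -52 - 49655 = -49707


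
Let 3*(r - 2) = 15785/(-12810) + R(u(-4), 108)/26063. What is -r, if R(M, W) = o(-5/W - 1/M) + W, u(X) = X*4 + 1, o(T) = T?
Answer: -4096752341/2575545660 ≈ -1.5906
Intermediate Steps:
u(X) = 1 + 4*X (u(X) = 4*X + 1 = 1 + 4*X)
R(M, W) = W - 1/M - 5/W (R(M, W) = (-5/W - 1/M) + W = (-1/M - 5/W) + W = W - 1/M - 5/W)
r = 4096752341/2575545660 (r = 2 + (15785/(-12810) + (108 - 1/(1 + 4*(-4)) - 5/108)/26063)/3 = 2 + (15785*(-1/12810) + (108 - 1/(1 - 16) - 5*1/108)*(1/26063))/3 = 2 + (-451/366 + (108 - 1/(-15) - 5/108)*(1/26063))/3 = 2 + (-451/366 + (108 - 1*(-1/15) - 5/108)*(1/26063))/3 = 2 + (-451/366 + (108 + 1/15 - 5/108)*(1/26063))/3 = 2 + (-451/366 + (58331/540)*(1/26063))/3 = 2 + (-451/366 + 58331/14074020)/3 = 2 + (⅓)*(-1054338979/858515220) = 2 - 1054338979/2575545660 = 4096752341/2575545660 ≈ 1.5906)
-r = -1*4096752341/2575545660 = -4096752341/2575545660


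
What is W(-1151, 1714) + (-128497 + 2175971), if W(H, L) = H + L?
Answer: 2048037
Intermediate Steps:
W(-1151, 1714) + (-128497 + 2175971) = (-1151 + 1714) + (-128497 + 2175971) = 563 + 2047474 = 2048037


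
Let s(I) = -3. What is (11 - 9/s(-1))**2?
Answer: 196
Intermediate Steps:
(11 - 9/s(-1))**2 = (11 - 9/(-3))**2 = (11 - 9*(-1/3))**2 = (11 + 3)**2 = 14**2 = 196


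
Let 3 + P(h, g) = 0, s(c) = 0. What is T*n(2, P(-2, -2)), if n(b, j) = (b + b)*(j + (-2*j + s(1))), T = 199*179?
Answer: 427452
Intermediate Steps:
P(h, g) = -3 (P(h, g) = -3 + 0 = -3)
T = 35621
n(b, j) = -2*b*j (n(b, j) = (b + b)*(j + (-2*j + 0)) = (2*b)*(j - 2*j) = (2*b)*(-j) = -2*b*j)
T*n(2, P(-2, -2)) = 35621*(-2*2*(-3)) = 35621*12 = 427452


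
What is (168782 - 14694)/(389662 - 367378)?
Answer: 38522/5571 ≈ 6.9147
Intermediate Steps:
(168782 - 14694)/(389662 - 367378) = 154088/22284 = 154088*(1/22284) = 38522/5571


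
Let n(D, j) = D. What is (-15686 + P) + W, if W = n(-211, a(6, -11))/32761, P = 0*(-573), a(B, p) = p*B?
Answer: -513889257/32761 ≈ -15686.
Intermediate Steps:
a(B, p) = B*p
P = 0
W = -211/32761 ≈ -0.0064406
(-15686 + P) + W = (-15686 + 0) - 211/32761 = -15686 - 211/32761 = -513889257/32761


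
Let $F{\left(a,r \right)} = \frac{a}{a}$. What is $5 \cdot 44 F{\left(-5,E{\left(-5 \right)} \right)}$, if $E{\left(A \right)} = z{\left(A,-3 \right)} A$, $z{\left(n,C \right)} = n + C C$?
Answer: $220$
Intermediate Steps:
$z{\left(n,C \right)} = n + C^{2}$
$E{\left(A \right)} = A \left(9 + A\right)$ ($E{\left(A \right)} = \left(A + \left(-3\right)^{2}\right) A = \left(A + 9\right) A = \left(9 + A\right) A = A \left(9 + A\right)$)
$F{\left(a,r \right)} = 1$
$5 \cdot 44 F{\left(-5,E{\left(-5 \right)} \right)} = 5 \cdot 44 \cdot 1 = 220 \cdot 1 = 220$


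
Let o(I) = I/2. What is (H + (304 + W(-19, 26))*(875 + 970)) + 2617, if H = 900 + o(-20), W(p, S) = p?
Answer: 529332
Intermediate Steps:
o(I) = I/2 (o(I) = I*(1/2) = I/2)
H = 890 (H = 900 + (1/2)*(-20) = 900 - 10 = 890)
(H + (304 + W(-19, 26))*(875 + 970)) + 2617 = (890 + (304 - 19)*(875 + 970)) + 2617 = (890 + 285*1845) + 2617 = (890 + 525825) + 2617 = 526715 + 2617 = 529332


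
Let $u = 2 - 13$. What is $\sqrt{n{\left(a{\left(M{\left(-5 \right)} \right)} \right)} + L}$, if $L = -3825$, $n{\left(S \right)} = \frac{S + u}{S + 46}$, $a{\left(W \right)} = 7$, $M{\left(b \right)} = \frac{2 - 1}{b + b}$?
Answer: $\frac{i \sqrt{10744637}}{53} \approx 61.847 i$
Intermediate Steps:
$u = -11$ ($u = 2 - 13 = -11$)
$M{\left(b \right)} = \frac{1}{2 b}$ ($M{\left(b \right)} = 1 \frac{1}{2 b} = \frac{1}{2 b}$)
$n{\left(S \right)} = \frac{-11 + S}{46 + S}$ ($n{\left(S \right)} = \frac{S - 11}{S + 46} = \frac{-11 + S}{46 + S}$)
$\sqrt{n{\left(a{\left(M{\left(-5 \right)} \right)} \right)} + L} = \sqrt{\frac{-11 + 7}{46 + 7} - 3825} = \sqrt{\frac{1}{53} \left(-4\right) - 3825} = \sqrt{- \frac{4}{53} - 3825} = \sqrt{- \frac{202729}{53}} = \frac{i \sqrt{10744637}}{53}$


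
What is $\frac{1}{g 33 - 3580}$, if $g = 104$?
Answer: $- \frac{1}{148} \approx -0.0067568$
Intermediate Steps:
$\frac{1}{g 33 - 3580} = \frac{1}{104 \cdot 33 - 3580} = \frac{1}{3432 - 3580} = \frac{1}{-148} = - \frac{1}{148}$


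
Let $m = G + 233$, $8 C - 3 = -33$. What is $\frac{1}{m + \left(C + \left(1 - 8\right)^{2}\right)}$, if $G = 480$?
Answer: $\frac{4}{3033} \approx 0.0013188$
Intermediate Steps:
$C = - \frac{15}{4}$ ($C = \frac{3}{8} + \frac{1}{8} \left(-33\right) = \frac{3}{8} - \frac{33}{8} = - \frac{15}{4} \approx -3.75$)
$m = 713$ ($m = 480 + 233 = 713$)
$\frac{1}{m + \left(C + \left(1 - 8\right)^{2}\right)} = \frac{1}{713 - \left(\frac{15}{4} - \left(1 - 8\right)^{2}\right)} = \frac{1}{713 - \left(\frac{15}{4} - \left(-7\right)^{2}\right)} = \frac{1}{713 + \left(- \frac{15}{4} + 49\right)} = \frac{1}{713 + \frac{181}{4}} = \frac{1}{\frac{3033}{4}} = \frac{4}{3033}$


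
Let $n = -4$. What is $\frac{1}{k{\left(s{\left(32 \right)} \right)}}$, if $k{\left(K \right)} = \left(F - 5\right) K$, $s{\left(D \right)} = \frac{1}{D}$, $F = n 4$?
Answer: $- \frac{32}{21} \approx -1.5238$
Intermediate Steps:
$F = -16$ ($F = \left(-4\right) 4 = -16$)
$k{\left(K \right)} = - 21 K$ ($k{\left(K \right)} = \left(-16 - 5\right) K = - 21 K$)
$\frac{1}{k{\left(s{\left(32 \right)} \right)}} = \frac{1}{\left(-21\right) \frac{1}{32}} = \frac{1}{- \frac{21}{32}} = - \frac{32}{21}$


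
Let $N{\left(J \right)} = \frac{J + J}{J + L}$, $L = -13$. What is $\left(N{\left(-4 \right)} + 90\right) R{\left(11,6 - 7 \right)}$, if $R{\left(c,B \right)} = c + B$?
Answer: $\frac{15380}{17} \approx 904.71$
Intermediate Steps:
$R{\left(c,B \right)} = B + c$
$N{\left(J \right)} = \frac{2 J}{-13 + J}$ ($N{\left(J \right)} = \frac{J + J}{J - 13} = \frac{2 J}{-13 + J}$)
$\left(N{\left(-4 \right)} + 90\right) R{\left(11,6 - 7 \right)} = \left(2 \left(-4\right) \frac{1}{-13 - 4} + 90\right) \left(\left(6 - 7\right) + 11\right) = \left(2 \left(-4\right) \frac{1}{-17} + 90\right) \left(-1 + 11\right) = \left(2 \left(-4\right) \left(- \frac{1}{17}\right) + 90\right) 10 = \left(\frac{8}{17} + 90\right) 10 = \frac{1538}{17} \cdot 10 = \frac{15380}{17}$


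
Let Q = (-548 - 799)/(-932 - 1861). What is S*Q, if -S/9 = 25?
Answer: -101025/931 ≈ -108.51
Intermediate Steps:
S = -225 (S = -9*25 = -225)
Q = 449/931 (Q = -1347/(-2793) = -1347*(-1/2793) = 449/931 ≈ 0.48228)
S*Q = -225*449/931 = -101025/931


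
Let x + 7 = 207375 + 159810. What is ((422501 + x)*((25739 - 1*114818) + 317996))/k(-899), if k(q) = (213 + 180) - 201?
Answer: 180770947643/192 ≈ 9.4152e+8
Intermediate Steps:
x = 367178 (x = -7 + (207375 + 159810) = -7 + 367185 = 367178)
k(q) = 192 (k(q) = 393 - 201 = 192)
((422501 + x)*((25739 - 1*114818) + 317996))/k(-899) = ((422501 + 367178)*((25739 - 1*114818) + 317996))/192 = (789679*((25739 - 114818) + 317996))*(1/192) = (789679*(-89079 + 317996))*(1/192) = (789679*228917)*(1/192) = 180770947643*(1/192) = 180770947643/192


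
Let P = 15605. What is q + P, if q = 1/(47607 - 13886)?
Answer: 526216206/33721 ≈ 15605.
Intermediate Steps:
q = 1/33721 ≈ 2.9655e-5
q + P = 1/33721 + 15605 = 526216206/33721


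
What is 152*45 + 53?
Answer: 6893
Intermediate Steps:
152*45 + 53 = 6840 + 53 = 6893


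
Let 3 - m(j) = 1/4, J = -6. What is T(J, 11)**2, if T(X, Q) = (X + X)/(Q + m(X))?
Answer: 2304/3025 ≈ 0.76165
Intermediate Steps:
m(j) = 11/4 (m(j) = 3 - 1/4 = 11/4)
T(X, Q) = 2*X/(11/4 + Q) (T(X, Q) = (X + X)/(Q + 11/4) = (2*X)/(11/4 + Q) = 2*X/(11/4 + Q))
T(J, 11)**2 = (8*(-6)/(11 + 4*11))**2 = (8*(-6)/(11 + 44))**2 = (8*(-6)/55)**2 = (8*(-6)*(1/55))**2 = (-48/55)**2 = 2304/3025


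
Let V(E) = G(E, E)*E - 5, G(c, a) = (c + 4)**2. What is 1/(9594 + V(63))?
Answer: 1/292396 ≈ 3.4200e-6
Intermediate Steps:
G(c, a) = (4 + c)**2
V(E) = -5 + E*(4 + E)**2 (V(E) = (4 + E)**2*E - 5 = E*(4 + E)**2 - 5 = -5 + E*(4 + E)**2)
1/(9594 + V(63)) = 1/(9594 + (-5 + 63*(4 + 63)**2)) = 1/(9594 + (-5 + 63*67**2)) = 1/(9594 + (-5 + 63*4489)) = 1/(9594 + (-5 + 282807)) = 1/(9594 + 282802) = 1/292396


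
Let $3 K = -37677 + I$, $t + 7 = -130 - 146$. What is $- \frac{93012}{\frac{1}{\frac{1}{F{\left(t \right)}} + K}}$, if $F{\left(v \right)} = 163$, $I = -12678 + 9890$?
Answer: $\frac{204495935168}{163} \approx 1.2546 \cdot 10^{9}$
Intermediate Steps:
$t = -283$ ($t = -7 - 276 = -283$)
$I = -2788$
$K = - \frac{40465}{3}$ ($K = \frac{-37677 - 2788}{3} = \frac{1}{3} \left(-40465\right) = - \frac{40465}{3} \approx -13488.0$)
$- \frac{93012}{\frac{1}{\frac{1}{F{\left(t \right)}} + K}} = - \frac{93012}{\frac{1}{\frac{1}{163} - \frac{40465}{3}}} = - \frac{93012}{\frac{1}{- \frac{6595792}{489}}} = - \frac{93012}{- \frac{489}{6595792}} = \left(-93012\right) \left(- \frac{6595792}{489}\right) = \frac{204495935168}{163}$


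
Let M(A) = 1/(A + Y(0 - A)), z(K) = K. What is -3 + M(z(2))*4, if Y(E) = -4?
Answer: -5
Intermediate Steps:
M(A) = 1/(-4 + A) (M(A) = 1/(A - 4) = 1/(-4 + A))
-3 + M(z(2))*4 = -3 + 4/(-4 + 2) = -3 + 4/(-2) = -3 - 1/2*4 = -3 - 2 = -5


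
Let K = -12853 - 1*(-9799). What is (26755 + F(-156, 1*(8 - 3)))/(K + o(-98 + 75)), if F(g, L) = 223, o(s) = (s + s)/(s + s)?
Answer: -26978/3053 ≈ -8.8365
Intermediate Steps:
o(s) = 1 (o(s) = (2*s)/((2*s)) = (2*s)*(1/(2*s)) = 1)
K = -3054 (K = -12853 + 9799 = -3054)
(26755 + F(-156, 1*(8 - 3)))/(K + o(-98 + 75)) = (26755 + 223)/(-3054 + 1) = 26978/(-3053) = 26978*(-1/3053) = -26978/3053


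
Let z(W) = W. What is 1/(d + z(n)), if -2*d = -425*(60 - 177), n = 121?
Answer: -2/49483 ≈ -4.0418e-5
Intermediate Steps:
d = -49725/2 (d = -(-425)*(60 - 177)/2 = -(-425)*(-117)/2 = -½*49725 = -49725/2 ≈ -24863.)
1/(d + z(n)) = 1/(-49725/2 + 121) = 1/(-49483/2) = -2/49483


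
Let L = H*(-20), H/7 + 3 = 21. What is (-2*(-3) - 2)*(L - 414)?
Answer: -11736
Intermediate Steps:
H = 126 (H = -21 + 7*21 = -21 + 147 = 126)
L = -2520 (L = 126*(-20) = -2520)
(-2*(-3) - 2)*(L - 414) = (-2*(-3) - 2)*(-2520 - 414) = (6 - 2)*(-2934) = 4*(-2934) = -11736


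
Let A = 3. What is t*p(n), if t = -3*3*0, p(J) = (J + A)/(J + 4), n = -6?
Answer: 0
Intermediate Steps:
p(J) = (3 + J)/(4 + J) (p(J) = (J + 3)/(J + 4) = (3 + J)/(4 + J))
t = 0 (t = -9*0 = 0)
t*p(n) = 0*((3 - 6)/(4 - 6)) = 0*(-3/(-2)) = 0*(-1/2*(-3)) = 0*(3/2) = 0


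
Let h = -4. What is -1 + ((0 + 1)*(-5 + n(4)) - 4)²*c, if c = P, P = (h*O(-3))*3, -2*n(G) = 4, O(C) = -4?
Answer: 5807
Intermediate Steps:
n(G) = -2 (n(G) = -½*4 = -2)
P = 48 (P = -4*(-4)*3 = 16*3 = 48)
c = 48
-1 + ((0 + 1)*(-5 + n(4)) - 4)²*c = -1 + ((0 + 1)*(-5 - 2) - 4)²*48 = -1 + (1*(-7) - 4)²*48 = -1 + (-7 - 4)²*48 = -1 + (-11)²*48 = -1 + 121*48 = -1 + 5808 = 5807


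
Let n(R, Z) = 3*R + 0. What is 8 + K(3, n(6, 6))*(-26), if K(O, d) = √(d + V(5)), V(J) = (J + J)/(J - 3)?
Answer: 8 - 26*√23 ≈ -116.69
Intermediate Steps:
V(J) = 2*J/(-3 + J) (V(J) = (2*J)/(-3 + J) = 2*J/(-3 + J))
n(R, Z) = 3*R
K(O, d) = √(5 + d) (K(O, d) = √(d + 2*5/(-3 + 5)) = √(d + 2*5/2) = √(d + 2*5*(½)) = √(d + 5) = √(5 + d))
8 + K(3, n(6, 6))*(-26) = 8 + √(5 + 3*6)*(-26) = 8 + √(5 + 18)*(-26) = 8 + √23*(-26) = 8 - 26*√23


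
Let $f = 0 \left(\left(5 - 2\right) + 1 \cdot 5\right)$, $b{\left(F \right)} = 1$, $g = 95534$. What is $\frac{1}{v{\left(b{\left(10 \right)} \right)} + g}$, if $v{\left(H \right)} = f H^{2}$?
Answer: $\frac{1}{95534} \approx 1.0467 \cdot 10^{-5}$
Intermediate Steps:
$f = 0$ ($f = 0 \left(\left(5 - 2\right) + 5\right) = 0 \left(3 + 5\right) = 0 \cdot 8 = 0$)
$v{\left(H \right)} = 0$ ($v{\left(H \right)} = 0 H^{2} = 0$)
$\frac{1}{v{\left(b{\left(10 \right)} \right)} + g} = \frac{1}{0 + 95534} = \frac{1}{95534}$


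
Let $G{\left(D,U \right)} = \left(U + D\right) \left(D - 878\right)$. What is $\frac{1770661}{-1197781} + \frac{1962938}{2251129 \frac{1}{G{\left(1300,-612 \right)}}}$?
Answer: $\frac{682625260847727939}{2696359544749} \approx 2.5317 \cdot 10^{5}$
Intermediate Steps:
$G{\left(D,U \right)} = \left(-878 + D\right) \left(D + U\right)$ ($G{\left(D,U \right)} = \left(D + U\right) \left(-878 + D\right) = \left(-878 + D\right) \left(D + U\right)$)
$\frac{1770661}{-1197781} + \frac{1962938}{2251129 \frac{1}{G{\left(1300,-612 \right)}}} = \frac{1770661}{-1197781} + \frac{1962938}{2251129 \frac{1}{1300^{2} - 1141400 - -537336 + 1300 \left(-612\right)}} = 1770661 \left(- \frac{1}{1197781}\right) + \frac{1962938}{2251129 \frac{1}{1690000 - 1141400 + 537336 - 795600}} = - \frac{1770661}{1197781} + \frac{1962938}{2251129 \cdot \frac{1}{290336}} = - \frac{1770661}{1197781} + \frac{1962938}{\frac{2251129}{290336}} = - \frac{1770661}{1197781} + 1962938 \cdot \frac{290336}{2251129} = - \frac{1770661}{1197781} + \frac{569911567168}{2251129} = \frac{682625260847727939}{2696359544749}$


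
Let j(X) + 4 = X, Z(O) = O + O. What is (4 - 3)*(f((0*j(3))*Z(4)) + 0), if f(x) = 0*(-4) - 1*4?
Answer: -4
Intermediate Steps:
Z(O) = 2*O
j(X) = -4 + X
f(x) = -4 (f(x) = 0 - 4 = -4)
(4 - 3)*(f((0*j(3))*Z(4)) + 0) = (4 - 3)*(-4 + 0) = 1*(-4) = -4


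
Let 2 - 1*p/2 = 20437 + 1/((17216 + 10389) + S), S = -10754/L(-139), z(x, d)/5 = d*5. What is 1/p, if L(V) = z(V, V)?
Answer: -95938129/3920991339180 ≈ -2.4468e-5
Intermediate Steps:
z(x, d) = 25*d (z(x, d) = 5*(d*5) = 5*(5*d) = 25*d)
L(V) = 25*V
S = 10754/3475 (S = -10754/(25*(-139)) = -10754/(-3475) = -10754*(-1/3475) = 10754/3475 ≈ 3.0947)
p = -3920991339180/95938129 (p = 4 - 2*(20437 + 1/((17216 + 10389) + 10754/3475)) = 4 - 2*(20437 + 1/(27605 + 10754/3475)) = 4 - 2*(20437 + 1/(95938129/3475)) = 4 - 2*(20437 + 3475/95938129) = 4 - 2*1960687545848/95938129 = 4 - 3921375091696/95938129 = -3920991339180/95938129 ≈ -40870.)
1/p = 1/(-3920991339180/95938129) = -95938129/3920991339180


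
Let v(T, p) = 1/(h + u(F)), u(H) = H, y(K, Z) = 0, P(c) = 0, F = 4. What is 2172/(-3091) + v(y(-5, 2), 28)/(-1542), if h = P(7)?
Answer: -13399987/19065288 ≈ -0.70285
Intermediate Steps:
h = 0
v(T, p) = ¼ (v(T, p) = 1/(0 + 4) = 1/4 = ¼)
2172/(-3091) + v(y(-5, 2), 28)/(-1542) = 2172/(-3091) + (¼)/(-1542) = 2172*(-1/3091) + (¼)*(-1/1542) = -2172/3091 - 1/6168 = -13399987/19065288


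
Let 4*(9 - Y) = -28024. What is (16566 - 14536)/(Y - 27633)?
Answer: -1015/10309 ≈ -0.098458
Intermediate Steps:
Y = 7015 (Y = 9 - ¼*(-28024) = 9 + 7006 = 7015)
(16566 - 14536)/(Y - 27633) = (16566 - 14536)/(7015 - 27633) = 2030/(-20618) = 2030*(-1/20618) = -1015/10309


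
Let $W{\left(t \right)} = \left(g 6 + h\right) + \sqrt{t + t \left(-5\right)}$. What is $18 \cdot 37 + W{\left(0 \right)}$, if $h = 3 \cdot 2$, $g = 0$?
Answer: $672$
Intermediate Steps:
$h = 6$
$W{\left(t \right)} = 6 + 2 \sqrt{- t}$ ($W{\left(t \right)} = \left(0 \cdot 6 + 6\right) + \sqrt{t + t \left(-5\right)} = \left(0 + 6\right) + \sqrt{t - 5 t} = 6 + \sqrt{- 4 t} = 6 + 2 \sqrt{- t}$)
$18 \cdot 37 + W{\left(0 \right)} = 18 \cdot 37 + \left(6 + 2 \sqrt{\left(-1\right) 0}\right) = 666 + \left(6 + 2 \sqrt{0}\right) = 666 + \left(6 + 2 \cdot 0\right) = 666 + \left(6 + 0\right) = 666 + 6 = 672$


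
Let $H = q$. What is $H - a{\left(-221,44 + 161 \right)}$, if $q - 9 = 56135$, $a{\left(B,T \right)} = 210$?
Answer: $55934$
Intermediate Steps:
$q = 56144$ ($q = 9 + 56135 = 56144$)
$H = 56144$
$H - a{\left(-221,44 + 161 \right)} = 56144 - 210 = 55934$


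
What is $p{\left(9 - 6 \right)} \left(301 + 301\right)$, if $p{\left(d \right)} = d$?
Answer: $1806$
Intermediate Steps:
$p{\left(9 - 6 \right)} \left(301 + 301\right) = \left(9 - 6\right) \left(301 + 301\right) = 3 \cdot 602 = 1806$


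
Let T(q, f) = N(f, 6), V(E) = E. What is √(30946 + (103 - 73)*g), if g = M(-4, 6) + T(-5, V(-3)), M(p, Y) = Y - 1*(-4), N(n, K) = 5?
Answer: 2*√7849 ≈ 177.19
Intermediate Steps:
T(q, f) = 5
M(p, Y) = 4 + Y (M(p, Y) = Y + 4 = 4 + Y)
g = 15 (g = (4 + 6) + 5 = 10 + 5 = 15)
√(30946 + (103 - 73)*g) = √(30946 + (103 - 73)*15) = √(30946 + 30*15) = √(30946 + 450) = √31396 = 2*√7849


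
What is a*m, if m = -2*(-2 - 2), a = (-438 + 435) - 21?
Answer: -192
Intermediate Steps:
a = -24 (a = -3 - 21 = -24)
m = 8 (m = -2*(-4) = 8)
a*m = -24*8 = -192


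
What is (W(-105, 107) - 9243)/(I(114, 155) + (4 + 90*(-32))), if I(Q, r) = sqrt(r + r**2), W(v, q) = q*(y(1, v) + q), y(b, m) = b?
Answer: -1663047/2061799 - 2313*sqrt(6045)/4123598 ≈ -0.85021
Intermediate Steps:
W(v, q) = q*(1 + q)
(W(-105, 107) - 9243)/(I(114, 155) + (4 + 90*(-32))) = (107*(1 + 107) - 9243)/(sqrt(155*(1 + 155)) + (4 + 90*(-32))) = (107*108 - 9243)/(sqrt(155*156) + (4 - 2880)) = (11556 - 9243)/(sqrt(24180) - 2876) = 2313/(2*sqrt(6045) - 2876) = 2313/(-2876 + 2*sqrt(6045))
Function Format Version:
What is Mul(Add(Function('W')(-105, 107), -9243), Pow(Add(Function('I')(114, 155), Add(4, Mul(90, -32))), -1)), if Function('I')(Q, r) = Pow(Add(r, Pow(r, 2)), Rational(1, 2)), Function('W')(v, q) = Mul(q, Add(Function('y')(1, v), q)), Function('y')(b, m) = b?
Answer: Add(Rational(-1663047, 2061799), Mul(Rational(-2313, 4123598), Pow(6045, Rational(1, 2)))) ≈ -0.85021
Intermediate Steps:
Function('W')(v, q) = Mul(q, Add(1, q))
Mul(Add(Function('W')(-105, 107), -9243), Pow(Add(Function('I')(114, 155), Add(4, Mul(90, -32))), -1)) = Mul(Add(Mul(107, Add(1, 107)), -9243), Pow(Add(Pow(Mul(155, Add(1, 155)), Rational(1, 2)), Add(4, Mul(90, -32))), -1)) = Mul(Add(Mul(107, 108), -9243), Pow(Add(Pow(Mul(155, 156), Rational(1, 2)), Add(4, -2880)), -1)) = Mul(Add(11556, -9243), Pow(Add(Pow(24180, Rational(1, 2)), -2876), -1)) = Mul(2313, Pow(Add(Mul(2, Pow(6045, Rational(1, 2))), -2876), -1)) = Mul(2313, Pow(Add(-2876, Mul(2, Pow(6045, Rational(1, 2)))), -1))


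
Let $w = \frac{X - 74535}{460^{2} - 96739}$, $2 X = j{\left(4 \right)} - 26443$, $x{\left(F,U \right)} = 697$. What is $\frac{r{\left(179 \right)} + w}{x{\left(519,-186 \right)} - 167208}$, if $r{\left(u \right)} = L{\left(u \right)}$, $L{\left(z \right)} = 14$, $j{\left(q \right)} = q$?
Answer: $- \frac{1013533}{12750413314} \approx -7.949 \cdot 10^{-5}$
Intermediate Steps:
$X = - \frac{26439}{2}$ ($X = \frac{4 - 26443}{2} = \frac{1}{2} \left(-26439\right) = - \frac{26439}{2} \approx -13220.0$)
$r{\left(u \right)} = 14$
$w = - \frac{58503}{76574}$ ($w = \frac{- \frac{26439}{2} - 74535}{460^{2} - 96739} = - \frac{175509}{2 \left(211600 - 96739\right)} = - \frac{175509}{2 \cdot 114861} = \left(- \frac{175509}{2}\right) \frac{1}{114861} = - \frac{58503}{76574} \approx -0.76401$)
$\frac{r{\left(179 \right)} + w}{x{\left(519,-186 \right)} - 167208} = \frac{14 - \frac{58503}{76574}}{697 - 167208} = \frac{1013533}{76574 \left(-166511\right)} = \frac{1013533}{76574} \left(- \frac{1}{166511}\right) = - \frac{1013533}{12750413314}$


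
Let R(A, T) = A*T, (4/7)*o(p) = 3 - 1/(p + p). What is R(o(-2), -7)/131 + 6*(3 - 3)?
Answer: -637/2096 ≈ -0.30391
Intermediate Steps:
o(p) = 21/4 - 7/(8*p) (o(p) = 7*(3 - 1/(p + p))/4 = 7*(3 - 1/(2*p))/4 = 21/4 - 7/(8*p))
R(o(-2), -7)/131 + 6*(3 - 3) = (((7/8)*(-1 + 6*(-2))/(-2))*(-7))/131 + 6*(3 - 3) = (((7/8)*(-½)*(-1 - 12))*(-7))/131 + 6*0 = (((7/8)*(-½)*(-13))*(-7))/131 + 0 = ((91/16)*(-7))/131 + 0 = (1/131)*(-637/16) + 0 = -637/2096 + 0 = -637/2096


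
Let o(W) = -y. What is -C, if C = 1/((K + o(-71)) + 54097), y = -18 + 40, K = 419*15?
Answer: -1/60360 ≈ -1.6567e-5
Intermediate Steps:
K = 6285
y = 22
o(W) = -22 (o(W) = -1*22 = -22)
C = 1/60360 (C = 1/((6285 - 22) + 54097) = 1/(6263 + 54097) = 1/60360 ≈ 1.6567e-5)
-C = -1*1/60360 = -1/60360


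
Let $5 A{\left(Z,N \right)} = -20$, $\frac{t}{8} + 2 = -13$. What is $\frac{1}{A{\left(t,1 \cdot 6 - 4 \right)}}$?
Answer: $- \frac{1}{4} \approx -0.25$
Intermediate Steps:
$t = -120$ ($t = -16 + 8 \left(-13\right) = -16 - 104 = -120$)
$A{\left(Z,N \right)} = -4$ ($A{\left(Z,N \right)} = \frac{1}{5} \left(-20\right) = -4$)
$\frac{1}{A{\left(t,1 \cdot 6 - 4 \right)}} = \frac{1}{-4} = - \frac{1}{4}$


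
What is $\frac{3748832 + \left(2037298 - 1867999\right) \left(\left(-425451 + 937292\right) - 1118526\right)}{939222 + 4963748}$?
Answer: $- \frac{102707414983}{5902970} \approx -17399.0$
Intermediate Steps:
$\frac{3748832 + \left(2037298 - 1867999\right) \left(\left(-425451 + 937292\right) - 1118526\right)}{939222 + 4963748} = \frac{3748832 + 169299 \left(511841 - 1118526\right)}{5902970} = \left(3748832 + 169299 \left(-606685\right)\right) \frac{1}{5902970} = \left(3748832 - 102711163815\right) \frac{1}{5902970} = \left(-102707414983\right) \frac{1}{5902970} = - \frac{102707414983}{5902970}$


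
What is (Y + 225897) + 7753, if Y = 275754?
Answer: 509404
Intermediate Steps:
(Y + 225897) + 7753 = (275754 + 225897) + 7753 = 501651 + 7753 = 509404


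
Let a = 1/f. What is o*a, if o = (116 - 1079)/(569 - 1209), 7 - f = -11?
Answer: 107/1280 ≈ 0.083594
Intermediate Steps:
f = 18 (f = 7 - 1*(-11) = 7 + 11 = 18)
o = 963/640 (o = -963/(-640) = -963*(-1/640) = 963/640 ≈ 1.5047)
a = 1/18 ≈ 0.055556
o*a = (963/640)*(1/18) = 107/1280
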